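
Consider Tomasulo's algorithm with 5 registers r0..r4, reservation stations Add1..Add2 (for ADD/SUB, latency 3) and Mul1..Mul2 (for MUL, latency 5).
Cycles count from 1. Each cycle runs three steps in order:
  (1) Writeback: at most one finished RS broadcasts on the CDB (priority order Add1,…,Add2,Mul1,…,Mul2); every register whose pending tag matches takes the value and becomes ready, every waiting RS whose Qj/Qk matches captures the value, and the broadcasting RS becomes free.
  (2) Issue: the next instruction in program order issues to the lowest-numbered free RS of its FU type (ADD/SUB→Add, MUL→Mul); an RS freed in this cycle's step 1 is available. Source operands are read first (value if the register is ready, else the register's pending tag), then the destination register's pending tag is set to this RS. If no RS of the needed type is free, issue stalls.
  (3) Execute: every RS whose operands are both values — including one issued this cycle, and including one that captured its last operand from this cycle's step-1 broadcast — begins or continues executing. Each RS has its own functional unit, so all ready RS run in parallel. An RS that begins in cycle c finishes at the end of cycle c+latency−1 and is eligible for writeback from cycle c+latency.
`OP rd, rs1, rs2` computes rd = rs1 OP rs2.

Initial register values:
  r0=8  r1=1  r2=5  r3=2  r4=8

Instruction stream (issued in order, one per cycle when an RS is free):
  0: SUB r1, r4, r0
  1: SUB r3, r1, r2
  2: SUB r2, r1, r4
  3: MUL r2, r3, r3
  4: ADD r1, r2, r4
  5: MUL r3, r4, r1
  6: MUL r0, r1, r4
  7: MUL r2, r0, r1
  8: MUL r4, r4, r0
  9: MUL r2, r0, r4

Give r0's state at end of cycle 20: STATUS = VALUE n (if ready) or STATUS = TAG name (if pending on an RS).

c1: issue SUB r1<-Add1 | r0:8,r1:Add1,r2:5,r3:2,r4:8
c2: issue SUB r3<-Add2 | r0:8,r1:Add1,r2:5,r3:Add2,r4:8
c3: stall | r0:8,r1:Add1,r2:5,r3:Add2,r4:8
c4: CDB Add1=0; issue SUB r2<-Add1 | r0:8,r1:0,r2:Add1,r3:Add2,r4:8
c5: issue MUL r2<-Mul1 | r0:8,r1:0,r2:Mul1,r3:Add2,r4:8
c6: stall | r0:8,r1:0,r2:Mul1,r3:Add2,r4:8
c7: CDB Add1=-8; issue ADD r1<-Add1 | r0:8,r1:Add1,r2:Mul1,r3:Add2,r4:8
c8: CDB Add2=-5; issue MUL r3<-Mul2 | r0:8,r1:Add1,r2:Mul1,r3:Mul2,r4:8
c9: stall | r0:8,r1:Add1,r2:Mul1,r3:Mul2,r4:8
c10: stall | r0:8,r1:Add1,r2:Mul1,r3:Mul2,r4:8
c11: stall | r0:8,r1:Add1,r2:Mul1,r3:Mul2,r4:8
c12: stall | r0:8,r1:Add1,r2:Mul1,r3:Mul2,r4:8
c13: CDB Mul1=25; issue MUL r0<-Mul1 | r0:Mul1,r1:Add1,r2:25,r3:Mul2,r4:8
c14: stall | r0:Mul1,r1:Add1,r2:25,r3:Mul2,r4:8
c15: stall | r0:Mul1,r1:Add1,r2:25,r3:Mul2,r4:8
c16: CDB Add1=33; stall | r0:Mul1,r1:33,r2:25,r3:Mul2,r4:8
c17: stall | r0:Mul1,r1:33,r2:25,r3:Mul2,r4:8
c18: stall | r0:Mul1,r1:33,r2:25,r3:Mul2,r4:8
c19: stall | r0:Mul1,r1:33,r2:25,r3:Mul2,r4:8
c20: stall | r0:Mul1,r1:33,r2:25,r3:Mul2,r4:8

STATUS = TAG Mul1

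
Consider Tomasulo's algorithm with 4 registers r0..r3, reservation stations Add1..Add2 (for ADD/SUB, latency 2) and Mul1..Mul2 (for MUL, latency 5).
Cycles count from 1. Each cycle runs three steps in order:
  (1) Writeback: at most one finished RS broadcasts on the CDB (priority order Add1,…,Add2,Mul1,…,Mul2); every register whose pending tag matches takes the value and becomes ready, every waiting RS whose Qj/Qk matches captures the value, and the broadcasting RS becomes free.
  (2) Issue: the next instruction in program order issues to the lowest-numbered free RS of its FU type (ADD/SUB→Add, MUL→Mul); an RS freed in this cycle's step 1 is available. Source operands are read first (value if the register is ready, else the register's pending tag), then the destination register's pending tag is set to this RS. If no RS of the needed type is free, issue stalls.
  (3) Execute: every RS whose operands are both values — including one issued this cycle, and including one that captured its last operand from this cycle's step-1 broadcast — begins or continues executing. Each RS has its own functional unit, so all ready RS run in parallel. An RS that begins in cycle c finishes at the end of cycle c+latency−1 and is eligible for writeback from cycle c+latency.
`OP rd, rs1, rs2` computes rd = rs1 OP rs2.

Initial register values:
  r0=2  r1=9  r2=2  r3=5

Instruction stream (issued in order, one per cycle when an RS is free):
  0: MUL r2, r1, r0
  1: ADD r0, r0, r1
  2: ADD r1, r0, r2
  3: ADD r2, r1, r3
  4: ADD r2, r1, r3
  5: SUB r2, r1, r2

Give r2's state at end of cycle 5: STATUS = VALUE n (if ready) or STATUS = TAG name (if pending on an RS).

c1: issue MUL r2<-Mul1 | r0:2,r1:9,r2:Mul1,r3:5
c2: issue ADD r0<-Add1 | r0:Add1,r1:9,r2:Mul1,r3:5
c3: issue ADD r1<-Add2 | r0:Add1,r1:Add2,r2:Mul1,r3:5
c4: CDB Add1=11; issue ADD r2<-Add1 | r0:11,r1:Add2,r2:Add1,r3:5
c5: stall | r0:11,r1:Add2,r2:Add1,r3:5

STATUS = TAG Add1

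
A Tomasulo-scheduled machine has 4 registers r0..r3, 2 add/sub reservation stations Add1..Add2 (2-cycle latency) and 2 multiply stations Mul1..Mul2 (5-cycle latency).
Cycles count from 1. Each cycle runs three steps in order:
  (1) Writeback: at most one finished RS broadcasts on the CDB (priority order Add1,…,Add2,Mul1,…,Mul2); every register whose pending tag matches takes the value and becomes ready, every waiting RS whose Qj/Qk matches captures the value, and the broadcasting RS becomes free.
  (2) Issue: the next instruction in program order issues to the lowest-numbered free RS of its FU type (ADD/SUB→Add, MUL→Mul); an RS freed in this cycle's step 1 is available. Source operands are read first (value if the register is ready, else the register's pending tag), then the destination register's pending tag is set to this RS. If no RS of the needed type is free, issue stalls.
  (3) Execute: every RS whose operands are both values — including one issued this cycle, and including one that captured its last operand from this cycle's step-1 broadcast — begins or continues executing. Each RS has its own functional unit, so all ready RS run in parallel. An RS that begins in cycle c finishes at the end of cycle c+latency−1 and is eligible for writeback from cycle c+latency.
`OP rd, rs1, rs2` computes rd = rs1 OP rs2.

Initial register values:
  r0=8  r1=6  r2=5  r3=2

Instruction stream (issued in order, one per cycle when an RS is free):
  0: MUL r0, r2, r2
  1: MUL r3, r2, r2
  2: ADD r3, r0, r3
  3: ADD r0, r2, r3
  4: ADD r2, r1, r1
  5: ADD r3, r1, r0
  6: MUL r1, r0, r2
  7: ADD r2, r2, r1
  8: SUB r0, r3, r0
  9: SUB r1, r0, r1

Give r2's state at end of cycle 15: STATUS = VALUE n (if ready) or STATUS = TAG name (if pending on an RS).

  c1: issue MUL r0<-Mul1  regs: r0:Mul1,r1:6,r2:5,r3:2
  c2: issue MUL r3<-Mul2  regs: r0:Mul1,r1:6,r2:5,r3:Mul2
  c3: issue ADD r3<-Add1  regs: r0:Mul1,r1:6,r2:5,r3:Add1
  c4: issue ADD r0<-Add2  regs: r0:Add2,r1:6,r2:5,r3:Add1
  c5: stall  regs: r0:Add2,r1:6,r2:5,r3:Add1
  c6: CDB Mul1=25; stall  regs: r0:Add2,r1:6,r2:5,r3:Add1
  c7: CDB Mul2=25; stall  regs: r0:Add2,r1:6,r2:5,r3:Add1
  c8: stall  regs: r0:Add2,r1:6,r2:5,r3:Add1
  c9: CDB Add1=50; issue ADD r2<-Add1  regs: r0:Add2,r1:6,r2:Add1,r3:50
  c10: stall  regs: r0:Add2,r1:6,r2:Add1,r3:50
  c11: CDB Add1=12; issue ADD r3<-Add1  regs: r0:Add2,r1:6,r2:12,r3:Add1
  c12: CDB Add2=55; issue MUL r1<-Mul1  regs: r0:55,r1:Mul1,r2:12,r3:Add1
  c13: issue ADD r2<-Add2  regs: r0:55,r1:Mul1,r2:Add2,r3:Add1
  c14: CDB Add1=61; issue SUB r0<-Add1  regs: r0:Add1,r1:Mul1,r2:Add2,r3:61
  c15: stall  regs: r0:Add1,r1:Mul1,r2:Add2,r3:61

STATUS = TAG Add2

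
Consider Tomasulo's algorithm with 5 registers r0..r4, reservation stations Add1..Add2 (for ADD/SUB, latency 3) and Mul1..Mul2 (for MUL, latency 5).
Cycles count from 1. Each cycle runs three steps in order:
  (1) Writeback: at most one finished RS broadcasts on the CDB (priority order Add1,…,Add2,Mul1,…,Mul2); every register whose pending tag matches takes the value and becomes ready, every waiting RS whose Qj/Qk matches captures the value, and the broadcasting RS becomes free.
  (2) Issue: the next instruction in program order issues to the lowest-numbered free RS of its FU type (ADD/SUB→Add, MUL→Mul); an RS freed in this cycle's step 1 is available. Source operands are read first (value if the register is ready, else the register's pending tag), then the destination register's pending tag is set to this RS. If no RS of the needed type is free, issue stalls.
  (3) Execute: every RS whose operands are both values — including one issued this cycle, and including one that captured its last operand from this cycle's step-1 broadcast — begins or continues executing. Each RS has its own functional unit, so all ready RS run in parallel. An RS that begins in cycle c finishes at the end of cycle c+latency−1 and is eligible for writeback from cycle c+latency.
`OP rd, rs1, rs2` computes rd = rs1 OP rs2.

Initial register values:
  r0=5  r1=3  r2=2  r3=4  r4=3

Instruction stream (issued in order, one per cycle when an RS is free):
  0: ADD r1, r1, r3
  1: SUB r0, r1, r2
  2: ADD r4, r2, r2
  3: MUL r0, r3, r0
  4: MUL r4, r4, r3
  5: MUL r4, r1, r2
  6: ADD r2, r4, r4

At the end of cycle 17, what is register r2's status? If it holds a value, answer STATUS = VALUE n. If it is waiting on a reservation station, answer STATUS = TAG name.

STATUS = TAG Add1

  c1: issue ADD r1<-Add1  regs: r0:5,r1:Add1,r2:2,r3:4,r4:3
  c2: issue SUB r0<-Add2  regs: r0:Add2,r1:Add1,r2:2,r3:4,r4:3
  c3: stall  regs: r0:Add2,r1:Add1,r2:2,r3:4,r4:3
  c4: CDB Add1=7; issue ADD r4<-Add1  regs: r0:Add2,r1:7,r2:2,r3:4,r4:Add1
  c5: issue MUL r0<-Mul1  regs: r0:Mul1,r1:7,r2:2,r3:4,r4:Add1
  c6: issue MUL r4<-Mul2  regs: r0:Mul1,r1:7,r2:2,r3:4,r4:Mul2
  c7: CDB Add1=4; stall  regs: r0:Mul1,r1:7,r2:2,r3:4,r4:Mul2
  c8: CDB Add2=5; stall  regs: r0:Mul1,r1:7,r2:2,r3:4,r4:Mul2
  c9: stall  regs: r0:Mul1,r1:7,r2:2,r3:4,r4:Mul2
  c10: stall  regs: r0:Mul1,r1:7,r2:2,r3:4,r4:Mul2
  c11: stall  regs: r0:Mul1,r1:7,r2:2,r3:4,r4:Mul2
  c12: CDB Mul2=16; issue MUL r4<-Mul2  regs: r0:Mul1,r1:7,r2:2,r3:4,r4:Mul2
  c13: CDB Mul1=20; issue ADD r2<-Add1  regs: r0:20,r1:7,r2:Add1,r3:4,r4:Mul2
  c14: -  regs: r0:20,r1:7,r2:Add1,r3:4,r4:Mul2
  c15: -  regs: r0:20,r1:7,r2:Add1,r3:4,r4:Mul2
  c16: -  regs: r0:20,r1:7,r2:Add1,r3:4,r4:Mul2
  c17: CDB Mul2=14  regs: r0:20,r1:7,r2:Add1,r3:4,r4:14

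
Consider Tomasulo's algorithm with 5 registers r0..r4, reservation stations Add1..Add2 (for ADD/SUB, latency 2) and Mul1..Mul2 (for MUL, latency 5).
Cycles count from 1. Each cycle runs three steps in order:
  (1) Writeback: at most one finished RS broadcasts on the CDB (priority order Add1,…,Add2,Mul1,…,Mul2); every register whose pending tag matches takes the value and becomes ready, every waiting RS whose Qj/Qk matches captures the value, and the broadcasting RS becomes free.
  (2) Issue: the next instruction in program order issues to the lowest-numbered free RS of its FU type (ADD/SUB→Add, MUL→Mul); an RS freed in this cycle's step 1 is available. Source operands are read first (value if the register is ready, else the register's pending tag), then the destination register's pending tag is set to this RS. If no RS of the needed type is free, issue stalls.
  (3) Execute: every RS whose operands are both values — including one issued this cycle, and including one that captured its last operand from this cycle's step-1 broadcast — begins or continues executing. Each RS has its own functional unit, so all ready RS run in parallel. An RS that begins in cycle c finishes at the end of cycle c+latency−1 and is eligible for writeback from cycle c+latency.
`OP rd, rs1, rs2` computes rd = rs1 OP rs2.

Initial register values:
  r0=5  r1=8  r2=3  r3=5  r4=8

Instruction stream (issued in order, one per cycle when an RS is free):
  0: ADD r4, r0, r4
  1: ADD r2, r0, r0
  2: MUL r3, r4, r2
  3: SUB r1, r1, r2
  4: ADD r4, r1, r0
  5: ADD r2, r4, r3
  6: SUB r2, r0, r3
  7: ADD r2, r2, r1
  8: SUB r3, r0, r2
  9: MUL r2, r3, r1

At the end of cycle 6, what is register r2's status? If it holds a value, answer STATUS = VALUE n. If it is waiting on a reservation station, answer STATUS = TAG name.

STATUS = TAG Add1

c1: issue ADD r4<-Add1 | r0:5,r1:8,r2:3,r3:5,r4:Add1
c2: issue ADD r2<-Add2 | r0:5,r1:8,r2:Add2,r3:5,r4:Add1
c3: CDB Add1=13; issue MUL r3<-Mul1 | r0:5,r1:8,r2:Add2,r3:Mul1,r4:13
c4: CDB Add2=10; issue SUB r1<-Add1 | r0:5,r1:Add1,r2:10,r3:Mul1,r4:13
c5: issue ADD r4<-Add2 | r0:5,r1:Add1,r2:10,r3:Mul1,r4:Add2
c6: CDB Add1=-2; issue ADD r2<-Add1 | r0:5,r1:-2,r2:Add1,r3:Mul1,r4:Add2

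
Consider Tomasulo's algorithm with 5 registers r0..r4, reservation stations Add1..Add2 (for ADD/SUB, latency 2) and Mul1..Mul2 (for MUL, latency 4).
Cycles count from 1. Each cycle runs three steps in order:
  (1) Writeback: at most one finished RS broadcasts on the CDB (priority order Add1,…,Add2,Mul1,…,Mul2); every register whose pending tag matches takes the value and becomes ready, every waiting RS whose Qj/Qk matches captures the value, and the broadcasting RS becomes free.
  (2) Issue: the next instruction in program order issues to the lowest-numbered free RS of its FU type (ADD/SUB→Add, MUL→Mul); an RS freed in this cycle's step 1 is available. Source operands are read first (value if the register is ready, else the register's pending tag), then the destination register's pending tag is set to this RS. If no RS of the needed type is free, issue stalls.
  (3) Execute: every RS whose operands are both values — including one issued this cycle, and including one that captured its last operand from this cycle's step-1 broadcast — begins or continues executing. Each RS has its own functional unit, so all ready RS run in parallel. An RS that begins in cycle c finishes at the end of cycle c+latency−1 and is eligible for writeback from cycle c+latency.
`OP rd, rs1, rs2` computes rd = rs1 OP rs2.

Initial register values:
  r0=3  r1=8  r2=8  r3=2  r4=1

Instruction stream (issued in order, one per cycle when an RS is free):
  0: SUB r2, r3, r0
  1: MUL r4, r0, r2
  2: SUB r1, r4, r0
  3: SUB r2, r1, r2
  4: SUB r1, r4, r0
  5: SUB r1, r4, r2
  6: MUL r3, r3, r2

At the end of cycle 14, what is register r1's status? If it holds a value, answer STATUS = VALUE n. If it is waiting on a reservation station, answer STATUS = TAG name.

c1: issue SUB r2<-Add1 | r0:3,r1:8,r2:Add1,r3:2,r4:1
c2: issue MUL r4<-Mul1 | r0:3,r1:8,r2:Add1,r3:2,r4:Mul1
c3: CDB Add1=-1; issue SUB r1<-Add1 | r0:3,r1:Add1,r2:-1,r3:2,r4:Mul1
c4: issue SUB r2<-Add2 | r0:3,r1:Add1,r2:Add2,r3:2,r4:Mul1
c5: stall | r0:3,r1:Add1,r2:Add2,r3:2,r4:Mul1
c6: stall | r0:3,r1:Add1,r2:Add2,r3:2,r4:Mul1
c7: CDB Mul1=-3; stall | r0:3,r1:Add1,r2:Add2,r3:2,r4:-3
c8: stall | r0:3,r1:Add1,r2:Add2,r3:2,r4:-3
c9: CDB Add1=-6; issue SUB r1<-Add1 | r0:3,r1:Add1,r2:Add2,r3:2,r4:-3
c10: stall | r0:3,r1:Add1,r2:Add2,r3:2,r4:-3
c11: CDB Add1=-6; issue SUB r1<-Add1 | r0:3,r1:Add1,r2:Add2,r3:2,r4:-3
c12: CDB Add2=-5; issue MUL r3<-Mul1 | r0:3,r1:Add1,r2:-5,r3:Mul1,r4:-3
c13: - | r0:3,r1:Add1,r2:-5,r3:Mul1,r4:-3
c14: CDB Add1=2 | r0:3,r1:2,r2:-5,r3:Mul1,r4:-3

STATUS = VALUE 2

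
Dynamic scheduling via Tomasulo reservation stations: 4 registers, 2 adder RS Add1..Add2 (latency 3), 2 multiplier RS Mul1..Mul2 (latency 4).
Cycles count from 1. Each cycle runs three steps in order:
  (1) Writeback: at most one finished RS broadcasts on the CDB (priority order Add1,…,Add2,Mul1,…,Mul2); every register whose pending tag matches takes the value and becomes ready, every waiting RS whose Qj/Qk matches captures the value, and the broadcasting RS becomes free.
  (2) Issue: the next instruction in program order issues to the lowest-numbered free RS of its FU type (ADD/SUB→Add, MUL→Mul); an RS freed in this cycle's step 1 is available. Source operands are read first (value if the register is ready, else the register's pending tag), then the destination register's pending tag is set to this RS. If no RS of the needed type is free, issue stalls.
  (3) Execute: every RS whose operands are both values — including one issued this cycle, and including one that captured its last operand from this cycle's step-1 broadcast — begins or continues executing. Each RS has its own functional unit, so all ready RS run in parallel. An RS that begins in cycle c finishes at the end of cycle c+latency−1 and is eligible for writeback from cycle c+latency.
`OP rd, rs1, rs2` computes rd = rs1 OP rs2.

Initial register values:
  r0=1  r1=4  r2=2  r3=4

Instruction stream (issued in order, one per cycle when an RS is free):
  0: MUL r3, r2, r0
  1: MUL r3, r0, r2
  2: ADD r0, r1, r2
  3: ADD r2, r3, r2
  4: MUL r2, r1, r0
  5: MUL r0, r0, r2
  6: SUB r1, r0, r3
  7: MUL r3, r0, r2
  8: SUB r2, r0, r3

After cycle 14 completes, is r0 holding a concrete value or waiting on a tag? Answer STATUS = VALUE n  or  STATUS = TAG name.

STATUS = TAG Mul2

c1: issue MUL r3<-Mul1 | r0:1,r1:4,r2:2,r3:Mul1
c2: issue MUL r3<-Mul2 | r0:1,r1:4,r2:2,r3:Mul2
c3: issue ADD r0<-Add1 | r0:Add1,r1:4,r2:2,r3:Mul2
c4: issue ADD r2<-Add2 | r0:Add1,r1:4,r2:Add2,r3:Mul2
c5: CDB Mul1=2; issue MUL r2<-Mul1 | r0:Add1,r1:4,r2:Mul1,r3:Mul2
c6: CDB Add1=6; stall | r0:6,r1:4,r2:Mul1,r3:Mul2
c7: CDB Mul2=2; issue MUL r0<-Mul2 | r0:Mul2,r1:4,r2:Mul1,r3:2
c8: issue SUB r1<-Add1 | r0:Mul2,r1:Add1,r2:Mul1,r3:2
c9: stall | r0:Mul2,r1:Add1,r2:Mul1,r3:2
c10: CDB Add2=4; stall | r0:Mul2,r1:Add1,r2:Mul1,r3:2
c11: CDB Mul1=24; issue MUL r3<-Mul1 | r0:Mul2,r1:Add1,r2:24,r3:Mul1
c12: issue SUB r2<-Add2 | r0:Mul2,r1:Add1,r2:Add2,r3:Mul1
c13: - | r0:Mul2,r1:Add1,r2:Add2,r3:Mul1
c14: - | r0:Mul2,r1:Add1,r2:Add2,r3:Mul1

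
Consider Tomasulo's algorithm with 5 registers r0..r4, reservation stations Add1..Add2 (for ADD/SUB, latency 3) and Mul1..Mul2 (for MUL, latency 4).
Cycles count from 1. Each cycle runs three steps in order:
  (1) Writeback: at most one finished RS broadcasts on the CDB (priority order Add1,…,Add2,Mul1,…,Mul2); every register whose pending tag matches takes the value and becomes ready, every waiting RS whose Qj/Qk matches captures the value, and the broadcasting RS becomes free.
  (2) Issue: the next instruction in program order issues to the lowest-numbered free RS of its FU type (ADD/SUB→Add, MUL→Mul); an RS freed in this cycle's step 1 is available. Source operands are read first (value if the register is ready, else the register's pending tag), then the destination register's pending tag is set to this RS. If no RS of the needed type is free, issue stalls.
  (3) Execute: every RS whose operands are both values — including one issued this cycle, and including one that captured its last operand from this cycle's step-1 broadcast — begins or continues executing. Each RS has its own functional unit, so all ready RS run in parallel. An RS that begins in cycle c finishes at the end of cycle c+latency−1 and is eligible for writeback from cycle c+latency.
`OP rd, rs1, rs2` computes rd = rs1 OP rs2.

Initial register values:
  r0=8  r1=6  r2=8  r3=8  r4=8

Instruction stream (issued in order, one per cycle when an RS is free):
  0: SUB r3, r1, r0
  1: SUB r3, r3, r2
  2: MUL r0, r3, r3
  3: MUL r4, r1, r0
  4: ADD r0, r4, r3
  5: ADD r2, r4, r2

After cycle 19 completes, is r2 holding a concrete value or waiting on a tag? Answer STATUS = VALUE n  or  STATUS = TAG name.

c1: issue SUB r3<-Add1 | r0:8,r1:6,r2:8,r3:Add1,r4:8
c2: issue SUB r3<-Add2 | r0:8,r1:6,r2:8,r3:Add2,r4:8
c3: issue MUL r0<-Mul1 | r0:Mul1,r1:6,r2:8,r3:Add2,r4:8
c4: CDB Add1=-2; issue MUL r4<-Mul2 | r0:Mul1,r1:6,r2:8,r3:Add2,r4:Mul2
c5: issue ADD r0<-Add1 | r0:Add1,r1:6,r2:8,r3:Add2,r4:Mul2
c6: stall | r0:Add1,r1:6,r2:8,r3:Add2,r4:Mul2
c7: CDB Add2=-10; issue ADD r2<-Add2 | r0:Add1,r1:6,r2:Add2,r3:-10,r4:Mul2
c8: - | r0:Add1,r1:6,r2:Add2,r3:-10,r4:Mul2
c9: - | r0:Add1,r1:6,r2:Add2,r3:-10,r4:Mul2
c10: - | r0:Add1,r1:6,r2:Add2,r3:-10,r4:Mul2
c11: CDB Mul1=100 | r0:Add1,r1:6,r2:Add2,r3:-10,r4:Mul2
c12: - | r0:Add1,r1:6,r2:Add2,r3:-10,r4:Mul2
c13: - | r0:Add1,r1:6,r2:Add2,r3:-10,r4:Mul2
c14: - | r0:Add1,r1:6,r2:Add2,r3:-10,r4:Mul2
c15: CDB Mul2=600 | r0:Add1,r1:6,r2:Add2,r3:-10,r4:600
c16: - | r0:Add1,r1:6,r2:Add2,r3:-10,r4:600
c17: - | r0:Add1,r1:6,r2:Add2,r3:-10,r4:600
c18: CDB Add1=590 | r0:590,r1:6,r2:Add2,r3:-10,r4:600
c19: CDB Add2=608 | r0:590,r1:6,r2:608,r3:-10,r4:600

STATUS = VALUE 608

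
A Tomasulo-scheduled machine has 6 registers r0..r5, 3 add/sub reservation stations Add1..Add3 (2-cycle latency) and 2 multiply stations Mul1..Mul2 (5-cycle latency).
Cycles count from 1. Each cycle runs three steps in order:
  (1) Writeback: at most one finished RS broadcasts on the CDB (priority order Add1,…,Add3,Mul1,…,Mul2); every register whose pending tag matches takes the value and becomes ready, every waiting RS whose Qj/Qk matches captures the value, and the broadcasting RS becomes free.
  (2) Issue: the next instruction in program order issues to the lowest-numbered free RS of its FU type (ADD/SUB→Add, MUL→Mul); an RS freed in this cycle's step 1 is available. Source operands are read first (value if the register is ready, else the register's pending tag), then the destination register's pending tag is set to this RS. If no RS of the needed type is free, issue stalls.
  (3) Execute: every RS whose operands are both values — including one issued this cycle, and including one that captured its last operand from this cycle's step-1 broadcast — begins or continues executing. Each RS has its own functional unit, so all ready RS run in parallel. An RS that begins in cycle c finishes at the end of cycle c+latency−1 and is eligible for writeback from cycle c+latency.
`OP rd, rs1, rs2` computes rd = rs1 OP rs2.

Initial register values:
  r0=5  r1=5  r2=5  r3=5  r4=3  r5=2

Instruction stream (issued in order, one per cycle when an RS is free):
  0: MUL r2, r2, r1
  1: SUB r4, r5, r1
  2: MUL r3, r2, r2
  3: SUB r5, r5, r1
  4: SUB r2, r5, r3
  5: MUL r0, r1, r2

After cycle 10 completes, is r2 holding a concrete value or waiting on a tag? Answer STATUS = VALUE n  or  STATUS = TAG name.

STATUS = TAG Add2

cycle 1: issue MUL r2<-Mul1 // r0:5,r1:5,r2:Mul1,r3:5,r4:3,r5:2
cycle 2: issue SUB r4<-Add1 // r0:5,r1:5,r2:Mul1,r3:5,r4:Add1,r5:2
cycle 3: issue MUL r3<-Mul2 // r0:5,r1:5,r2:Mul1,r3:Mul2,r4:Add1,r5:2
cycle 4: CDB Add1=-3; issue SUB r5<-Add1 // r0:5,r1:5,r2:Mul1,r3:Mul2,r4:-3,r5:Add1
cycle 5: issue SUB r2<-Add2 // r0:5,r1:5,r2:Add2,r3:Mul2,r4:-3,r5:Add1
cycle 6: CDB Add1=-3; stall // r0:5,r1:5,r2:Add2,r3:Mul2,r4:-3,r5:-3
cycle 7: CDB Mul1=25; issue MUL r0<-Mul1 // r0:Mul1,r1:5,r2:Add2,r3:Mul2,r4:-3,r5:-3
cycle 8: - // r0:Mul1,r1:5,r2:Add2,r3:Mul2,r4:-3,r5:-3
cycle 9: - // r0:Mul1,r1:5,r2:Add2,r3:Mul2,r4:-3,r5:-3
cycle 10: - // r0:Mul1,r1:5,r2:Add2,r3:Mul2,r4:-3,r5:-3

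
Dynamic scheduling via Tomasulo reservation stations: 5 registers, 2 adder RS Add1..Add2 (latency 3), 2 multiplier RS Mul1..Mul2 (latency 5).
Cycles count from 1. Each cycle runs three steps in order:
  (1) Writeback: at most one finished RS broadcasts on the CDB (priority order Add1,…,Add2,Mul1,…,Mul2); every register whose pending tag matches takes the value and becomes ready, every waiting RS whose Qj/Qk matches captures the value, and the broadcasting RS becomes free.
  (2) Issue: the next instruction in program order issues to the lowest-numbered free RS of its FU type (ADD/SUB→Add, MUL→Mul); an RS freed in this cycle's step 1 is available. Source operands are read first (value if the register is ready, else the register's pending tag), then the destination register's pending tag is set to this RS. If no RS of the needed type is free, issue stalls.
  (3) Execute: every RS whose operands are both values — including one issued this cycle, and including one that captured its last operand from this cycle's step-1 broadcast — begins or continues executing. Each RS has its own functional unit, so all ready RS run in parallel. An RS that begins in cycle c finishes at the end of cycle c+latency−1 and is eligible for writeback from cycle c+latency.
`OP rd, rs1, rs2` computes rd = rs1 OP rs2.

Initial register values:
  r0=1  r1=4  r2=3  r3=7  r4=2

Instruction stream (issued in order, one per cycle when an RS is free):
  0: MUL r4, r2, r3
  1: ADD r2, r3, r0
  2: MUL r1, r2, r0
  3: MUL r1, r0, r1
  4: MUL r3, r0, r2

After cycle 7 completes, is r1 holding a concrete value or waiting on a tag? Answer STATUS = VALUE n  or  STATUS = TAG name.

STATUS = TAG Mul1

  c1: issue MUL r4<-Mul1  regs: r0:1,r1:4,r2:3,r3:7,r4:Mul1
  c2: issue ADD r2<-Add1  regs: r0:1,r1:4,r2:Add1,r3:7,r4:Mul1
  c3: issue MUL r1<-Mul2  regs: r0:1,r1:Mul2,r2:Add1,r3:7,r4:Mul1
  c4: stall  regs: r0:1,r1:Mul2,r2:Add1,r3:7,r4:Mul1
  c5: CDB Add1=8; stall  regs: r0:1,r1:Mul2,r2:8,r3:7,r4:Mul1
  c6: CDB Mul1=21; issue MUL r1<-Mul1  regs: r0:1,r1:Mul1,r2:8,r3:7,r4:21
  c7: stall  regs: r0:1,r1:Mul1,r2:8,r3:7,r4:21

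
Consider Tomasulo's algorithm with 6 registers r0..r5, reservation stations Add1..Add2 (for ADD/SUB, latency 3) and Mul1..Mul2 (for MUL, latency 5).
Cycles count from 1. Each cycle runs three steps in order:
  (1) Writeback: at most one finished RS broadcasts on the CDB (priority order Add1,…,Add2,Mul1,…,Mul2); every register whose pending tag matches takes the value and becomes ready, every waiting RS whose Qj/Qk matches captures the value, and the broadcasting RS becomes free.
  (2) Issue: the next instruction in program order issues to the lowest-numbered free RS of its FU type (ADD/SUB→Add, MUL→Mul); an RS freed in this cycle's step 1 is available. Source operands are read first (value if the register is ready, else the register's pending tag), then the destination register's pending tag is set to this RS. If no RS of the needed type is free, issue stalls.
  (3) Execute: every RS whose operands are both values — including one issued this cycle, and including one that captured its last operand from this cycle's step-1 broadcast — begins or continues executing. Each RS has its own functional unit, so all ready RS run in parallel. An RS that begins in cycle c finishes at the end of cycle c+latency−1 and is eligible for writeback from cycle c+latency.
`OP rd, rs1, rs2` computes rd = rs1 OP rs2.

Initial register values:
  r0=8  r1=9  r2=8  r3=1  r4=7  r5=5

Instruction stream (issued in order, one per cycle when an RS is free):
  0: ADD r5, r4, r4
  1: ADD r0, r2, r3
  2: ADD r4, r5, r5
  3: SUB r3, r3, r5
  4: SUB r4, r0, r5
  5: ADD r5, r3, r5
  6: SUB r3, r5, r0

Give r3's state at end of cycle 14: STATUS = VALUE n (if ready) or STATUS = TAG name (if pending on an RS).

c1: issue ADD r5<-Add1 | r0:8,r1:9,r2:8,r3:1,r4:7,r5:Add1
c2: issue ADD r0<-Add2 | r0:Add2,r1:9,r2:8,r3:1,r4:7,r5:Add1
c3: stall | r0:Add2,r1:9,r2:8,r3:1,r4:7,r5:Add1
c4: CDB Add1=14; issue ADD r4<-Add1 | r0:Add2,r1:9,r2:8,r3:1,r4:Add1,r5:14
c5: CDB Add2=9; issue SUB r3<-Add2 | r0:9,r1:9,r2:8,r3:Add2,r4:Add1,r5:14
c6: stall | r0:9,r1:9,r2:8,r3:Add2,r4:Add1,r5:14
c7: CDB Add1=28; issue SUB r4<-Add1 | r0:9,r1:9,r2:8,r3:Add2,r4:Add1,r5:14
c8: CDB Add2=-13; issue ADD r5<-Add2 | r0:9,r1:9,r2:8,r3:-13,r4:Add1,r5:Add2
c9: stall | r0:9,r1:9,r2:8,r3:-13,r4:Add1,r5:Add2
c10: CDB Add1=-5; issue SUB r3<-Add1 | r0:9,r1:9,r2:8,r3:Add1,r4:-5,r5:Add2
c11: CDB Add2=1 | r0:9,r1:9,r2:8,r3:Add1,r4:-5,r5:1
c12: - | r0:9,r1:9,r2:8,r3:Add1,r4:-5,r5:1
c13: - | r0:9,r1:9,r2:8,r3:Add1,r4:-5,r5:1
c14: CDB Add1=-8 | r0:9,r1:9,r2:8,r3:-8,r4:-5,r5:1

STATUS = VALUE -8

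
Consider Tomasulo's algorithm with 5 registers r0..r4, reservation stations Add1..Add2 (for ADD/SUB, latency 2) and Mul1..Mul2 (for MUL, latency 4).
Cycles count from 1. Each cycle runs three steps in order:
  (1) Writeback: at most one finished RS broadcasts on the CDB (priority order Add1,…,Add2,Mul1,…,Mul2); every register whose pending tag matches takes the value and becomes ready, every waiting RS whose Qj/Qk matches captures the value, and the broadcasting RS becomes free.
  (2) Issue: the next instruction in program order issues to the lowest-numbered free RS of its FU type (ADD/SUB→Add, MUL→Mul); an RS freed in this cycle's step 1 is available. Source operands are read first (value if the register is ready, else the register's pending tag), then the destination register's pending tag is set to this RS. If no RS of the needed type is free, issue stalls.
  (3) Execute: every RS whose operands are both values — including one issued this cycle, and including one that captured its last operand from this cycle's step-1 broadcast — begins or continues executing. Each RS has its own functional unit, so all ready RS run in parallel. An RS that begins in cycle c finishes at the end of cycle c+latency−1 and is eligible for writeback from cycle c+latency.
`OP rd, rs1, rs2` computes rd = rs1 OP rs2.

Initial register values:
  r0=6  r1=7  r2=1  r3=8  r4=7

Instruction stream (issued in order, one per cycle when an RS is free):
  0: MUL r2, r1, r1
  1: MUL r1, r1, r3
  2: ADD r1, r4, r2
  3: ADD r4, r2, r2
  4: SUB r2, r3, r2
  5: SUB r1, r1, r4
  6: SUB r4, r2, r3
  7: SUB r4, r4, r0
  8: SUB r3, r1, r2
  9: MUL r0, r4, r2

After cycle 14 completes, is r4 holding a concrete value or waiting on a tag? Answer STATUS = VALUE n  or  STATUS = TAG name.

cycle 1: issue MUL r2<-Mul1 // r0:6,r1:7,r2:Mul1,r3:8,r4:7
cycle 2: issue MUL r1<-Mul2 // r0:6,r1:Mul2,r2:Mul1,r3:8,r4:7
cycle 3: issue ADD r1<-Add1 // r0:6,r1:Add1,r2:Mul1,r3:8,r4:7
cycle 4: issue ADD r4<-Add2 // r0:6,r1:Add1,r2:Mul1,r3:8,r4:Add2
cycle 5: CDB Mul1=49; stall // r0:6,r1:Add1,r2:49,r3:8,r4:Add2
cycle 6: CDB Mul2=56; stall // r0:6,r1:Add1,r2:49,r3:8,r4:Add2
cycle 7: CDB Add1=56; issue SUB r2<-Add1 // r0:6,r1:56,r2:Add1,r3:8,r4:Add2
cycle 8: CDB Add2=98; issue SUB r1<-Add2 // r0:6,r1:Add2,r2:Add1,r3:8,r4:98
cycle 9: CDB Add1=-41; issue SUB r4<-Add1 // r0:6,r1:Add2,r2:-41,r3:8,r4:Add1
cycle 10: CDB Add2=-42; issue SUB r4<-Add2 // r0:6,r1:-42,r2:-41,r3:8,r4:Add2
cycle 11: CDB Add1=-49; issue SUB r3<-Add1 // r0:6,r1:-42,r2:-41,r3:Add1,r4:Add2
cycle 12: issue MUL r0<-Mul1 // r0:Mul1,r1:-42,r2:-41,r3:Add1,r4:Add2
cycle 13: CDB Add1=-1 // r0:Mul1,r1:-42,r2:-41,r3:-1,r4:Add2
cycle 14: CDB Add2=-55 // r0:Mul1,r1:-42,r2:-41,r3:-1,r4:-55

STATUS = VALUE -55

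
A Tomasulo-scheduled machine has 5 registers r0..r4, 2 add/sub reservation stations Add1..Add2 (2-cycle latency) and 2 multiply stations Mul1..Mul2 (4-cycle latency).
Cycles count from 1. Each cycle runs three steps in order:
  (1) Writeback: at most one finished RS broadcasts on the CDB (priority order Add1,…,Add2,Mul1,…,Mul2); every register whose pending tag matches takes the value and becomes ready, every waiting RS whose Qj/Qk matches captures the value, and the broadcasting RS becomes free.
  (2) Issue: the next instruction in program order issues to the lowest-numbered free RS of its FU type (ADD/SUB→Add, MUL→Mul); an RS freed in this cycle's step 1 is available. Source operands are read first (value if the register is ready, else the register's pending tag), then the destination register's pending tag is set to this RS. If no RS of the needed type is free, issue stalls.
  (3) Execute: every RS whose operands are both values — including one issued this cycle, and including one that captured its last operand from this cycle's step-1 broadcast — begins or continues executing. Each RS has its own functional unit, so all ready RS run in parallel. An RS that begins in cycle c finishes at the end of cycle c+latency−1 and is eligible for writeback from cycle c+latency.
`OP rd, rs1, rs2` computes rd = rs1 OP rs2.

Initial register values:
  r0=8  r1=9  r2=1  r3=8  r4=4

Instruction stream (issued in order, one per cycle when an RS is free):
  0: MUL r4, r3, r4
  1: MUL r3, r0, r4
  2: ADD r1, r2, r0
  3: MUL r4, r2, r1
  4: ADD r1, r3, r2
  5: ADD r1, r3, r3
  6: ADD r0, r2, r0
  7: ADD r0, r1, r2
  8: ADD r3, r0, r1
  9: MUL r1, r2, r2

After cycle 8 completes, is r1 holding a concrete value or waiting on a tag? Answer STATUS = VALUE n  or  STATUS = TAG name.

c1: issue MUL r4<-Mul1 | r0:8,r1:9,r2:1,r3:8,r4:Mul1
c2: issue MUL r3<-Mul2 | r0:8,r1:9,r2:1,r3:Mul2,r4:Mul1
c3: issue ADD r1<-Add1 | r0:8,r1:Add1,r2:1,r3:Mul2,r4:Mul1
c4: stall | r0:8,r1:Add1,r2:1,r3:Mul2,r4:Mul1
c5: CDB Add1=9; stall | r0:8,r1:9,r2:1,r3:Mul2,r4:Mul1
c6: CDB Mul1=32; issue MUL r4<-Mul1 | r0:8,r1:9,r2:1,r3:Mul2,r4:Mul1
c7: issue ADD r1<-Add1 | r0:8,r1:Add1,r2:1,r3:Mul2,r4:Mul1
c8: issue ADD r1<-Add2 | r0:8,r1:Add2,r2:1,r3:Mul2,r4:Mul1

STATUS = TAG Add2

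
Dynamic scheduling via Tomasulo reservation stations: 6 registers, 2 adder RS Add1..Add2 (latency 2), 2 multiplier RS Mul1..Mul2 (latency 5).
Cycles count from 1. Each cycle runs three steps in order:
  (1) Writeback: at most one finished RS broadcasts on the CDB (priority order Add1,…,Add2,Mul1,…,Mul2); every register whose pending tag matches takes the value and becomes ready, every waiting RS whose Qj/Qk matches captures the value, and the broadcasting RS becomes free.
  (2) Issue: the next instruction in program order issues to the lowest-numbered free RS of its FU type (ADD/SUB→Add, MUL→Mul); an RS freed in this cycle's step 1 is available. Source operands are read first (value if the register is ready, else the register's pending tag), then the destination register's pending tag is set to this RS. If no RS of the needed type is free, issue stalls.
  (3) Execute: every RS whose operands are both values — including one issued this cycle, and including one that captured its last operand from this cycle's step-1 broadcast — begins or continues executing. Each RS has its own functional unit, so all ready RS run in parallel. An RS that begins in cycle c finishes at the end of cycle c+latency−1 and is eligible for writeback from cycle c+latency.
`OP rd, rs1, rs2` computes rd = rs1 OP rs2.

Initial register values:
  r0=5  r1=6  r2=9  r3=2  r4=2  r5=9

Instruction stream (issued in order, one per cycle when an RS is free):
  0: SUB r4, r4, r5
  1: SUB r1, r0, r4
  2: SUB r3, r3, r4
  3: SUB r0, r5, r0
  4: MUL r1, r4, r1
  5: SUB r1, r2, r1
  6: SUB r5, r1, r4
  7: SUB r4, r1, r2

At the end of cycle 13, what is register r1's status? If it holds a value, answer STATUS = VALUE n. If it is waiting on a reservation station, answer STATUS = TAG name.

STATUS = VALUE 93

  c1: issue SUB r4<-Add1  regs: r0:5,r1:6,r2:9,r3:2,r4:Add1,r5:9
  c2: issue SUB r1<-Add2  regs: r0:5,r1:Add2,r2:9,r3:2,r4:Add1,r5:9
  c3: CDB Add1=-7; issue SUB r3<-Add1  regs: r0:5,r1:Add2,r2:9,r3:Add1,r4:-7,r5:9
  c4: stall  regs: r0:5,r1:Add2,r2:9,r3:Add1,r4:-7,r5:9
  c5: CDB Add1=9; issue SUB r0<-Add1  regs: r0:Add1,r1:Add2,r2:9,r3:9,r4:-7,r5:9
  c6: CDB Add2=12; issue MUL r1<-Mul1  regs: r0:Add1,r1:Mul1,r2:9,r3:9,r4:-7,r5:9
  c7: CDB Add1=4; issue SUB r1<-Add1  regs: r0:4,r1:Add1,r2:9,r3:9,r4:-7,r5:9
  c8: issue SUB r5<-Add2  regs: r0:4,r1:Add1,r2:9,r3:9,r4:-7,r5:Add2
  c9: stall  regs: r0:4,r1:Add1,r2:9,r3:9,r4:-7,r5:Add2
  c10: stall  regs: r0:4,r1:Add1,r2:9,r3:9,r4:-7,r5:Add2
  c11: CDB Mul1=-84; stall  regs: r0:4,r1:Add1,r2:9,r3:9,r4:-7,r5:Add2
  c12: stall  regs: r0:4,r1:Add1,r2:9,r3:9,r4:-7,r5:Add2
  c13: CDB Add1=93; issue SUB r4<-Add1  regs: r0:4,r1:93,r2:9,r3:9,r4:Add1,r5:Add2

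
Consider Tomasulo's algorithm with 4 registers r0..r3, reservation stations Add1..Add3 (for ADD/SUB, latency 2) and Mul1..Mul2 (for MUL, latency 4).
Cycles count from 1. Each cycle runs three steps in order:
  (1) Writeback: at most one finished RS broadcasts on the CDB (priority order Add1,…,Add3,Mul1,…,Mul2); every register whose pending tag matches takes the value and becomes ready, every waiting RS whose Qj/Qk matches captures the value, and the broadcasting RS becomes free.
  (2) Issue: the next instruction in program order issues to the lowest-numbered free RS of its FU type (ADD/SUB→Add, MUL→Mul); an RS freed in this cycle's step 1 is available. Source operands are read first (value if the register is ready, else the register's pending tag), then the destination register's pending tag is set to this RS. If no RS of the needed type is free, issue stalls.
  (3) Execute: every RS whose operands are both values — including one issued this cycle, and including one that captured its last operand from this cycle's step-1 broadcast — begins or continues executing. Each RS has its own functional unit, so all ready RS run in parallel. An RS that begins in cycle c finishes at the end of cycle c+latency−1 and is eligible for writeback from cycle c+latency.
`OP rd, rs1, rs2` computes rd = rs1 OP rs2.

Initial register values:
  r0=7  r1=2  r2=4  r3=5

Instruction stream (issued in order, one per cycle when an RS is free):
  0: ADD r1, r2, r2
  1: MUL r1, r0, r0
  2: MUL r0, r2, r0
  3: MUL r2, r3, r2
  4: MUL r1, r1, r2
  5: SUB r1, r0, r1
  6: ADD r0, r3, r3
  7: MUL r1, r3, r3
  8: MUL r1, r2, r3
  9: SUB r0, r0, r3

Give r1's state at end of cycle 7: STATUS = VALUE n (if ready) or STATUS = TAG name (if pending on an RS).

cycle 1: issue ADD r1<-Add1 // r0:7,r1:Add1,r2:4,r3:5
cycle 2: issue MUL r1<-Mul1 // r0:7,r1:Mul1,r2:4,r3:5
cycle 3: CDB Add1=8; issue MUL r0<-Mul2 // r0:Mul2,r1:Mul1,r2:4,r3:5
cycle 4: stall // r0:Mul2,r1:Mul1,r2:4,r3:5
cycle 5: stall // r0:Mul2,r1:Mul1,r2:4,r3:5
cycle 6: CDB Mul1=49; issue MUL r2<-Mul1 // r0:Mul2,r1:49,r2:Mul1,r3:5
cycle 7: CDB Mul2=28; issue MUL r1<-Mul2 // r0:28,r1:Mul2,r2:Mul1,r3:5

STATUS = TAG Mul2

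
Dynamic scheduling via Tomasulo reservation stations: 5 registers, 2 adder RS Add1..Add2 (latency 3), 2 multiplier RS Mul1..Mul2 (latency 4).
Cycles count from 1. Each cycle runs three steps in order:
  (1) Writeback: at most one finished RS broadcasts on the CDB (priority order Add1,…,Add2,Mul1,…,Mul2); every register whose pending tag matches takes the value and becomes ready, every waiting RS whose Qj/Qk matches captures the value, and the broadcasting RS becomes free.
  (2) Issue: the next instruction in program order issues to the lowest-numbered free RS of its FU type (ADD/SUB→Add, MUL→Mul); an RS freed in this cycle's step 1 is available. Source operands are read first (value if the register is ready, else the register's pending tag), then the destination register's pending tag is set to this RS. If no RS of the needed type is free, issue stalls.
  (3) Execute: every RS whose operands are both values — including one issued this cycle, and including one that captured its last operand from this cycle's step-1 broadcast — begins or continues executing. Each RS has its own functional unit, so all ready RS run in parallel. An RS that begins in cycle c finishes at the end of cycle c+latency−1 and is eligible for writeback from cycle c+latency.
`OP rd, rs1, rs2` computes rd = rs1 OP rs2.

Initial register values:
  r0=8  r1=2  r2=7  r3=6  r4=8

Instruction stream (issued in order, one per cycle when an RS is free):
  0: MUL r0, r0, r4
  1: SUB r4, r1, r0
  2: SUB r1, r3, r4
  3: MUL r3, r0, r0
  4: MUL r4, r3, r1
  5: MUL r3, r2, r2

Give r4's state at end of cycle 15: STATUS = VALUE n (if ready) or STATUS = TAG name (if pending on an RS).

c1: issue MUL r0<-Mul1 | r0:Mul1,r1:2,r2:7,r3:6,r4:8
c2: issue SUB r4<-Add1 | r0:Mul1,r1:2,r2:7,r3:6,r4:Add1
c3: issue SUB r1<-Add2 | r0:Mul1,r1:Add2,r2:7,r3:6,r4:Add1
c4: issue MUL r3<-Mul2 | r0:Mul1,r1:Add2,r2:7,r3:Mul2,r4:Add1
c5: CDB Mul1=64; issue MUL r4<-Mul1 | r0:64,r1:Add2,r2:7,r3:Mul2,r4:Mul1
c6: stall | r0:64,r1:Add2,r2:7,r3:Mul2,r4:Mul1
c7: stall | r0:64,r1:Add2,r2:7,r3:Mul2,r4:Mul1
c8: CDB Add1=-62; stall | r0:64,r1:Add2,r2:7,r3:Mul2,r4:Mul1
c9: CDB Mul2=4096; issue MUL r3<-Mul2 | r0:64,r1:Add2,r2:7,r3:Mul2,r4:Mul1
c10: - | r0:64,r1:Add2,r2:7,r3:Mul2,r4:Mul1
c11: CDB Add2=68 | r0:64,r1:68,r2:7,r3:Mul2,r4:Mul1
c12: - | r0:64,r1:68,r2:7,r3:Mul2,r4:Mul1
c13: CDB Mul2=49 | r0:64,r1:68,r2:7,r3:49,r4:Mul1
c14: - | r0:64,r1:68,r2:7,r3:49,r4:Mul1
c15: CDB Mul1=278528 | r0:64,r1:68,r2:7,r3:49,r4:278528

STATUS = VALUE 278528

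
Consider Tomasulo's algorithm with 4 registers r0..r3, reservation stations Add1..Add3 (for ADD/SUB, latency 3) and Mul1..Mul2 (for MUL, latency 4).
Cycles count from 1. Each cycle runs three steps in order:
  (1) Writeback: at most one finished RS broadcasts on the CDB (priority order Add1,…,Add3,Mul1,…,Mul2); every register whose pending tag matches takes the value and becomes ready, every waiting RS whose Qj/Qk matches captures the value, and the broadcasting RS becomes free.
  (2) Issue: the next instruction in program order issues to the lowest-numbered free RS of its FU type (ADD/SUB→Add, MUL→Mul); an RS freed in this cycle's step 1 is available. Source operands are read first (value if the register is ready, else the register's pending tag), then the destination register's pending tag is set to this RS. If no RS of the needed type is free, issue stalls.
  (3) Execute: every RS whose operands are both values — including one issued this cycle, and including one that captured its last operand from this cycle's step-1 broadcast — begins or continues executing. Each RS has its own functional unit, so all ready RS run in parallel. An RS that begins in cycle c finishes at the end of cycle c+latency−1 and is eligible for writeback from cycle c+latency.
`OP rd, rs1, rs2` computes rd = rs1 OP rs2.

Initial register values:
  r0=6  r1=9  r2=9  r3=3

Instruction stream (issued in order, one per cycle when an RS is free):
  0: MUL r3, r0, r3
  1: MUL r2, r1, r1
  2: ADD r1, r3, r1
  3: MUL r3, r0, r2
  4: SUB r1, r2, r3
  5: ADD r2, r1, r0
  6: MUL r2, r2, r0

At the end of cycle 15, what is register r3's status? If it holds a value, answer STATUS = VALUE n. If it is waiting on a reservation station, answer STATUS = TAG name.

STATUS = VALUE 486

cycle 1: issue MUL r3<-Mul1 // r0:6,r1:9,r2:9,r3:Mul1
cycle 2: issue MUL r2<-Mul2 // r0:6,r1:9,r2:Mul2,r3:Mul1
cycle 3: issue ADD r1<-Add1 // r0:6,r1:Add1,r2:Mul2,r3:Mul1
cycle 4: stall // r0:6,r1:Add1,r2:Mul2,r3:Mul1
cycle 5: CDB Mul1=18; issue MUL r3<-Mul1 // r0:6,r1:Add1,r2:Mul2,r3:Mul1
cycle 6: CDB Mul2=81; issue SUB r1<-Add2 // r0:6,r1:Add2,r2:81,r3:Mul1
cycle 7: issue ADD r2<-Add3 // r0:6,r1:Add2,r2:Add3,r3:Mul1
cycle 8: CDB Add1=27; issue MUL r2<-Mul2 // r0:6,r1:Add2,r2:Mul2,r3:Mul1
cycle 9: - // r0:6,r1:Add2,r2:Mul2,r3:Mul1
cycle 10: CDB Mul1=486 // r0:6,r1:Add2,r2:Mul2,r3:486
cycle 11: - // r0:6,r1:Add2,r2:Mul2,r3:486
cycle 12: - // r0:6,r1:Add2,r2:Mul2,r3:486
cycle 13: CDB Add2=-405 // r0:6,r1:-405,r2:Mul2,r3:486
cycle 14: - // r0:6,r1:-405,r2:Mul2,r3:486
cycle 15: - // r0:6,r1:-405,r2:Mul2,r3:486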